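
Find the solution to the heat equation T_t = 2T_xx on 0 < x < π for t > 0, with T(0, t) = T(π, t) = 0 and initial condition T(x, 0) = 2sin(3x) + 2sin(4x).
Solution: Separating variables: T = Σ c_n exp(-2n²t) sin(nx). From T(x,0) = 2sin(3x) + 2sin(4x): c_3=2, c_4=2.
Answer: T(x, t) = 2exp(-18t)sin(3x) + 2exp(-32t)sin(4x)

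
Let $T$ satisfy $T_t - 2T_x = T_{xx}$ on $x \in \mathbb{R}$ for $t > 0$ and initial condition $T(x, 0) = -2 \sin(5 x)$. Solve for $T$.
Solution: Change to a moving frame: let $\eta = x + 2t$, $\sigma = t$ and write $T(x,t) = u(\eta,\sigma)$.
By the chain rule $T_t = u_{\sigma} + 2u_{\eta}$, $T_x = u_{\eta}$, $T_{xx} = u_{\eta\eta}$.
Then $T_t - 2T_x = u_{\sigma}$: the advection term cancels and the PDE becomes the heat equation $u_{\sigma} = u_{\eta\eta}$ on $\eta \in \mathbb{R}$.
Initial data: $u(\eta,0) = T(\eta,0) = -2 \sin(5 \eta)$.
On $\eta \in \mathbb{R}$ each mode satisfies $(\sin(n\eta))'' = -n^2 \sin(n\eta)$, so $e^{-n^2\sigma} \sin(n\eta)$ solves the heat equation; by superposition $u(\eta,\sigma) = \sum c_n e^{-n^2\sigma} \sin(n\eta)$.
Reading off the coefficients: $c_5=-2$, so $u(\eta,\sigma) = -2 e^{-25 \sigma} \sin(5 \eta)$.
Substituting back $\eta = x + 2t$, $\sigma = t$: $T(x,t) = u(x + 2t, t)$.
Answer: $T(x, t) = -2 e^{-25 t} \sin(10 t + 5 x)$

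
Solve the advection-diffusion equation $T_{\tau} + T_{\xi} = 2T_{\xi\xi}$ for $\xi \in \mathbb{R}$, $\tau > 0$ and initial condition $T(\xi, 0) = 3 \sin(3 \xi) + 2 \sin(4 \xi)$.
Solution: Change to a moving frame: let $\eta = \xi - \tau$, $\sigma = \tau$ and write $T(\xi,\tau) = u(\eta,\sigma)$.
By the chain rule $T_{\tau} = u_{\sigma} - u_{\eta}$, $T_{\xi} = u_{\eta}$, $T_{\xi\xi} = u_{\eta\eta}$.
Then $T_{\tau} + T_{\xi} = u_{\sigma}$: the advection term cancels and the PDE becomes the heat equation $u_{\sigma} = 2u_{\eta\eta}$ on $\eta \in \mathbb{R}$.
Initial data: $u(\eta,0) = T(\eta,0) = 3 \sin(3 \eta) + 2 \sin(4 \eta)$.
On $\eta \in \mathbb{R}$ each mode satisfies $(\sin(n\eta))'' = -n^2 \sin(n\eta)$, so $e^{-2n^2\sigma} \sin(n\eta)$ solves the heat equation; by superposition $u(\eta,\sigma) = \sum c_n e^{-2n^2\sigma} \sin(n\eta)$.
Reading off the coefficients: $c_3=3, c_4=2$, so $u(\eta,\sigma) = 3 e^{-18 \sigma} \sin(3 \eta) + 2 e^{-32 \sigma} \sin(4 \eta)$.
Substituting back $\eta = \xi - \tau$, $\sigma = \tau$: $T(\xi,\tau) = u(\xi - \tau, \tau)$.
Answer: $T(\xi, \tau) = -3 e^{-18 \tau} \sin(3 \tau - 3 \xi) - 2 e^{-32 \tau} \sin(4 \tau - 4 \xi)$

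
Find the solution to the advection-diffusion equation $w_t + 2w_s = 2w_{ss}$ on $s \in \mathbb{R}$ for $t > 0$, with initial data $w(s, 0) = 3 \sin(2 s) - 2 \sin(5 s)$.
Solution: Moving frame: $\eta = s - 2t$, $\sigma = t$, $w = u(\eta,\sigma)$, so $w_t = u_{\sigma} - 2u_{\eta}$ and $w_{ss} = u_{\eta\eta}$.
Hence $w_t + 2w_s = u_{\sigma}$ and the PDE becomes the heat equation $u_{\sigma} = 2u_{\eta\eta}$ on $\eta \in \mathbb{R}$.
Initial data: $u(\eta,0) = w(\eta,0) = 3 \sin(2 \eta) - 2 \sin(5 \eta)$. Each mode $\sin(n\eta)$ decays as $e^{-2n^2\sigma}$ on $\mathbb{R}$, so $u(\eta,\sigma) = \sum c_n e^{-2n^2\sigma} \sin(n\eta)$ with $c_2=3, c_5=-2$: $u(\eta,\sigma) = 3 e^{-8 \sigma} \sin(2 \eta) - 2 e^{-50 \sigma} \sin(5 \eta)$.
Substituting back: $w(s,t) = u(s - 2t, t)$.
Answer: $w(s, t) = 3 e^{-8 t} \sin(2 s - 4 t) - 2 e^{-50 t} \sin(5 s - 10 t)$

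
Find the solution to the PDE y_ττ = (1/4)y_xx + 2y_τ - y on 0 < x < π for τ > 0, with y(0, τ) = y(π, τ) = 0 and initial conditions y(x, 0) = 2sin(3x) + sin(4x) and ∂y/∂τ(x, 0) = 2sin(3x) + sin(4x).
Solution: Substitute y = exp(τ)u.
Then y_τ = exp(τ)(u_τ + u), y_ττ = exp(τ)(u_ττ + 2u_τ + u), y_xx = exp(τ)u_xx; substituting and dividing by exp(τ), the lower-order terms cancel: u_ττ = (1/4)u_xx (standard wave equation).
Data for u: u(x,0) = y(x,0) = 2sin(3x) + sin(4x); u_τ(x,0) = y_τ(x,0) - y(x,0) = 0. The boundary conditions carry over: u(0,τ) = u(π,τ) = 0.
Separating variables: u = Σ [A_n cos(ω_n τ) + B_n sin(ω_n τ)] sin(nx), ω_n = n/2. From ICs: A_3=2, A_4=1.
So u(x,τ) = 2sin(3x)cos(3τ/2) + sin(4x)cos(2τ), and y(x,τ) = exp(τ)u(x,τ).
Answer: y(x, τ) = 2exp(τ)sin(3x)cos(3τ/2) + exp(τ)sin(4x)cos(2τ)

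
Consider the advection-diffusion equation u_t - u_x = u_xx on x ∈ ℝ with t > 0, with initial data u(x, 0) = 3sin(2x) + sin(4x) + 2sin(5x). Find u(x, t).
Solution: Moving frame: η = x + t, σ = t, u = w(η,σ), so u_t = w_σ + w_η and u_xx = w_ηη.
Hence u_t - u_x = w_σ and the PDE becomes the heat equation w_σ = w_ηη on η ∈ ℝ.
Initial data: w(η,0) = u(η,0) = 3sin(2η) + sin(4η) + 2sin(5η). Each mode sin(nη) decays as exp(-n²σ) on ℝ, so w(η,σ) = Σ c_n exp(-n²σ) sin(nη) with c_2=3, c_4=1, c_5=2: w(η,σ) = 3exp(-4σ)sin(2η) + exp(-16σ)sin(4η) + 2exp(-25σ)sin(5η).
Substituting back: u(x,t) = w(x + t, t).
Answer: u(x, t) = 3exp(-4t)sin(2t + 2x) + exp(-16t)sin(4t + 4x) + 2exp(-25t)sin(5t + 5x)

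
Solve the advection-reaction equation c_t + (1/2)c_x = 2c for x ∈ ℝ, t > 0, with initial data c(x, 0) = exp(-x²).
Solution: Substitute c = exp(2t)u, i.e. u = exp(-2t)c.
By the product rule, c_t = exp(2t)(u_t + 2u), c_x = exp(2t)u_x.
Substituting into the PDE and dividing by exp(2t): u_t + 2u + (1/2)u_x = 2u.
The lower-order terms cancel, leaving the standard advection equation u_t + (1/2)u_x = 0.
Initial data for u: u(x,0) = c(x,0) = exp(-x²).
Solve for u:
  By method of characteristics (waves move right with speed 1/2):
  Along characteristics x - (1/2)t = const, u is constant, so u(x,t) = f(x - (1/2)t) with f = u(·, 0).
Hence u(x,t) = exp(-(-t/2 + x)²).
Transform back: c(x,t) = exp(2t)u(x,t).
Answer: c(x, t) = exp(2t)exp(-(-t/2 + x)²)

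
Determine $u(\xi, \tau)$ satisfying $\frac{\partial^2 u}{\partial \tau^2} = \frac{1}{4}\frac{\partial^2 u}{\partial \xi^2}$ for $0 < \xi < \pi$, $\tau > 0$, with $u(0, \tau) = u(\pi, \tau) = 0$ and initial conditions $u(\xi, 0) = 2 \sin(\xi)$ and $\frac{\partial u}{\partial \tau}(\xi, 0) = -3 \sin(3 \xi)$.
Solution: Separating variables: $u = \sum [A_n \cos(\omega_n \tau) + B_n \sin(\omega_n \tau)] \sin(n\xi)$, $\omega_n = n/2$. From ICs ($B_n$ = velocity coefficient / $\omega_n$): $A_1=2, B_3=-2$.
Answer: $u(\xi, \tau) = -2 \sin(3 \tau/2) \sin(3 \xi) + 2 \sin(\xi) \cos(\tau/2)$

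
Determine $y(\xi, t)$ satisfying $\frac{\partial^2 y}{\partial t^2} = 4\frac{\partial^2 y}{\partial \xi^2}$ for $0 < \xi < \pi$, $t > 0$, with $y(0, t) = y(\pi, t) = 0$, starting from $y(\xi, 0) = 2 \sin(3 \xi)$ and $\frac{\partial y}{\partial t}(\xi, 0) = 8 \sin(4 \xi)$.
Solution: Separating variables: $y = \sum [A_n \cos(\omega_n t) + B_n \sin(\omega_n t)] \sin(n\xi)$, $\omega_n = 2n$. From ICs ($B_n$ = velocity coefficient / $\omega_n$): $A_3=2, B_4=1$.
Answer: $y(\xi, t) = 2 \sin(3 \xi) \cos(6 t) + \sin(4 \xi) \sin(8 t)$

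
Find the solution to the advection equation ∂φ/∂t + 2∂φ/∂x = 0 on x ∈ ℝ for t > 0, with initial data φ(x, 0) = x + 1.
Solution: By characteristics (dx/dt = 2), φ(x,t) = f(x - 2t) with f = φ(·, 0).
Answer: φ(x, t) = -2t + x + 1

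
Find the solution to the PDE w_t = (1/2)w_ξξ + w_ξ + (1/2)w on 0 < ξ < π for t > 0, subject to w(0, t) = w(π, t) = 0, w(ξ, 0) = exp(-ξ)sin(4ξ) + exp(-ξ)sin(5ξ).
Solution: Substitute w = exp(-ξ)u.
Then w_ξ = exp(-ξ)(u_ξ - u), w_ξξ = exp(-ξ)(u_ξξ - 2u_ξ + u), w_t = exp(-ξ)u_t; substituting and dividing by exp(-ξ), the lower-order terms cancel: u_t = (1/2)u_ξξ (standard heat equation).
Data for u: u(ξ,0) = exp(ξ)w(ξ,0) = sin(4ξ) + sin(5ξ). The boundary conditions carry over: u(0,t) = u(π,t) = 0.
Separating variables: u = Σ c_n exp(-n²t/2) sin(nξ). From u(ξ,0) = sin(4ξ) + sin(5ξ): c_4=1, c_5=1.
So u(ξ,t) = exp(-8t)sin(4ξ) + exp(-25t/2)sin(5ξ), and w(ξ,t) = exp(-ξ)u(ξ,t).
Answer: w(ξ, t) = exp(-8t)exp(-ξ)sin(4ξ) + exp(-25t/2)exp(-ξ)sin(5ξ)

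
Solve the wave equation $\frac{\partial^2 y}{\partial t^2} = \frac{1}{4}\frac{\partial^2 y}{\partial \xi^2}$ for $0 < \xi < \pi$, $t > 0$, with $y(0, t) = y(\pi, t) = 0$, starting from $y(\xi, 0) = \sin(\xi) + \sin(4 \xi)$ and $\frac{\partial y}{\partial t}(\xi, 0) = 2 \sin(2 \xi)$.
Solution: Using separation of variables $y = X(\xi)T(t)$:
Eigenfunctions: $\sin(n\xi)$, $n = 1, 2, 3, \ldots$
General solution: $y(\xi, t) = \sum [A_n \cos(n t/2) + B_n \sin(n t/2)] \sin(n\xi)$
From $y(\xi,0) = \sin(\xi) + \sin(4 \xi)$: $A_1=1, A_4=1$. From $y_t(\xi,0) = 2 \sin(2 \xi)$, using $y_t(\xi,0) = \sum \omega_n B_n \sin(n\xi)$ with $\omega_n = n/2$: $B_2 = 2/1 = 2$.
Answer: $y(\xi, t) = \sin(\xi) \cos(t/2) + 2 \sin(2 \xi) \sin(t) + \sin(4 \xi) \cos(2 t)$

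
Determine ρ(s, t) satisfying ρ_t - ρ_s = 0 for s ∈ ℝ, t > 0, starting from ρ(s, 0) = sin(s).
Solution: By characteristics (ds/dt = -1), ρ(s,t) = f(s + t) with f = ρ(·, 0).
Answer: ρ(s, t) = sin(s + t)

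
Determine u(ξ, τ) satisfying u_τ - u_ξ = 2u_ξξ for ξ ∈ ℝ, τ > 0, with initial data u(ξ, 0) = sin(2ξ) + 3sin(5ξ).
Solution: Moving frame: η = ξ + τ, σ = τ, u = w(η,σ), so u_τ = w_σ + w_η and u_ξξ = w_ηη.
Hence u_τ - u_ξ = w_σ and the PDE becomes the heat equation w_σ = 2w_ηη on η ∈ ℝ.
Initial data: w(η,0) = u(η,0) = sin(2η) + 3sin(5η). Each mode sin(nη) decays as exp(-2n²σ) on ℝ, so w(η,σ) = Σ c_n exp(-2n²σ) sin(nη) with c_2=1, c_5=3: w(η,σ) = exp(-8σ)sin(2η) + 3exp(-50σ)sin(5η).
Substituting back: u(ξ,τ) = w(ξ + τ, τ).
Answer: u(ξ, τ) = exp(-8τ)sin(2ξ + 2τ) + 3exp(-50τ)sin(5ξ + 5τ)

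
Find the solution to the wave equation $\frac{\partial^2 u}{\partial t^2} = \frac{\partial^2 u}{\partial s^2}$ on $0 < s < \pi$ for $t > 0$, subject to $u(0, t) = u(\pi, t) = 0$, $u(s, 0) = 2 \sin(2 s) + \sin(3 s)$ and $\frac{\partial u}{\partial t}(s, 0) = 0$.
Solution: Separating variables: $u = \sum [A_n \cos(\omega_n t) + B_n \sin(\omega_n t)] \sin(ns)$, $\omega_n = n$. From ICs: $A_2=2, A_3=1$.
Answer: $u(s, t) = 2 \sin(2 s) \cos(2 t) + \sin(3 s) \cos(3 t)$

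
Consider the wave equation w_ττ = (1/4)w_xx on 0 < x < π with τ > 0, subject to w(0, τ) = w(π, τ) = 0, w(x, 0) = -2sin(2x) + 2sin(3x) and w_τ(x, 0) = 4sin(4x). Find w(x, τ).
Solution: Separating variables: w = Σ [A_n cos(ω_n τ) + B_n sin(ω_n τ)] sin(nx), ω_n = n/2. From ICs (B_n = velocity coefficient / ω_n): A_2=-2, A_3=2, B_4=2.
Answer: w(x, τ) = -2sin(2x)cos(τ) + 2sin(3x)cos(3τ/2) + 2sin(4x)sin(2τ)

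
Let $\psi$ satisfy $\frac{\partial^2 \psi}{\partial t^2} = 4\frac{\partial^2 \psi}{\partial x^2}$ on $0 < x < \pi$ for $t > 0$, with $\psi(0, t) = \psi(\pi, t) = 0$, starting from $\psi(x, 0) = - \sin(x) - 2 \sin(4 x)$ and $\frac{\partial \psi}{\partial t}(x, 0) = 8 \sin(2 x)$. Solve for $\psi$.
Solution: Separating variables: $\psi = \sum [A_n \cos(\omega_n t) + B_n \sin(\omega_n t)] \sin(nx)$, $\omega_n = 2n$. From ICs ($B_n$ = velocity coefficient / $\omega_n$): $A_1=-1, A_4=-2, B_2=2$.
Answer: $\psi(x, t) = 2 \sin(4 t) \sin(2 x) -  \sin(x) \cos(2 t) - 2 \sin(4 x) \cos(8 t)$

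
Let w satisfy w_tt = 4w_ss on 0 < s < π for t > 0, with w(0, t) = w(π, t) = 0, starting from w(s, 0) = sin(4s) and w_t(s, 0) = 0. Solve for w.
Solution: Using separation of variables w = X(s)T(t):
Eigenfunctions: sin(ns), n = 1, 2, 3, ...
General solution: w(s, t) = Σ [A_n cos(2n t) + B_n sin(2n t)] sin(ns)
From w(s,0) = sin(4s): A_4=1. From w_t(s,0) = 0: all B_n = 0.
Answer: w(s, t) = sin(4s)cos(8t)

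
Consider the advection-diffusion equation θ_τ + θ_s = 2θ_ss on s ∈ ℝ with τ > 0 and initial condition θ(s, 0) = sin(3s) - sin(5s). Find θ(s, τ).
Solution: Change to a moving frame: let η = s - τ, σ = τ and write θ(s,τ) = u(η,σ).
By the chain rule θ_τ = u_σ - u_η, θ_s = u_η, θ_ss = u_ηη.
Then θ_τ + θ_s = u_σ: the advection term cancels and the PDE becomes the heat equation u_σ = 2u_ηη on η ∈ ℝ.
Initial data: u(η,0) = θ(η,0) = sin(3η) - sin(5η).
On η ∈ ℝ each mode satisfies (sin(nη))″ = -n² sin(nη), so exp(-2n²σ) sin(nη) solves the heat equation; by superposition u(η,σ) = Σ c_n exp(-2n²σ) sin(nη).
Reading off the coefficients: c_3=1, c_5=-1, so u(η,σ) = exp(-18σ)sin(3η) - exp(-50σ)sin(5η).
Substituting back η = s - τ, σ = τ: θ(s,τ) = u(s - τ, τ).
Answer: θ(s, τ) = exp(-18τ)sin(3s - 3τ) - exp(-50τ)sin(5s - 5τ)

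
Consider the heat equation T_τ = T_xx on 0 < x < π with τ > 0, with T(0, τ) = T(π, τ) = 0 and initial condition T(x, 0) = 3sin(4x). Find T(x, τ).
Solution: Using separation of variables T = X(x)G(τ):
Eigenfunctions: sin(nx), n = 1, 2, 3, ...
General solution: T(x, τ) = Σ c_n sin(nx) exp(-n² τ)
Matching T(x,0) = 3sin(4x) term by term: c_4=3.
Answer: T(x, τ) = 3exp(-16τ)sin(4x)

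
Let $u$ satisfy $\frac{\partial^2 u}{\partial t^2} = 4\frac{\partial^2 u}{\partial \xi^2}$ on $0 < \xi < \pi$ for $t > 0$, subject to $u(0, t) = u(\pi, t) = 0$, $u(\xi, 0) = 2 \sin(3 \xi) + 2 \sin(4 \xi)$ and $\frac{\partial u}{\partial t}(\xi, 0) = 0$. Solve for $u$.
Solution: Using separation of variables $u = X(\xi)T(t)$:
Eigenfunctions: $\sin(n\xi)$, $n = 1, 2, 3, \ldots$
General solution: $u(\xi, t) = \sum [A_n \cos(2n t) + B_n \sin(2n t)] \sin(n\xi)$
From $u(\xi,0) = 2 \sin(3 \xi) + 2 \sin(4 \xi)$: $A_3=2, A_4=2$. From $u_t(\xi,0) = 0$: all $B_n = 0$.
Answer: $u(\xi, t) = 2 \sin(3 \xi) \cos(6 t) + 2 \sin(4 \xi) \cos(8 t)$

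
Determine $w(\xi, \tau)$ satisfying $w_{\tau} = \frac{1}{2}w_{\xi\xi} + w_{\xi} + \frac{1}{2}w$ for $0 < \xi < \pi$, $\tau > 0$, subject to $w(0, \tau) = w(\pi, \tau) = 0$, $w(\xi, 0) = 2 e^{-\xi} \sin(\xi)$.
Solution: Substitute $w = e^{-\xi}u$, i.e. $u = e^{\xi}w$.
By the product rule, $w_{\xi} = e^{-\xi}(u_{\xi} - u)$, $w_{\xi\xi} = e^{-\xi}(u_{\xi\xi} - 2u_{\xi} + u)$, $w_{\tau} = e^{-\xi}u_{\tau}$.
Substituting into the PDE and dividing by $e^{-\xi}$: $u_{\tau} = \frac{1}{2}(u_{\xi\xi} - 2u_{\xi} + u) + (u_{\xi} - u) + \frac{1}{2}u$.
The lower-order terms cancel, leaving the standard heat equation $u_{\tau} = \frac{1}{2}u_{\xi\xi}$.
Initial data for $u$: $u(\xi,0) = e^{\xi}w(\xi,0) = 2 \sin(\xi)$. The boundary conditions carry over: $u(0,\tau) = u(\pi,\tau) = 0$.
Solve for $u$:
  Using separation of variables $u = X(\xi)T(\tau)$:
  Eigenfunctions: $\sin(n\xi)$, $n = 1, 2, 3, \ldots$
  General solution: $u(\xi, \tau) = \sum c_n \sin(n\xi) e^{-n^2 \tau/2}$
  Matching $u(\xi,0) = 2 \sin(\xi)$ term by term: $c_1=2$.
Hence $u(\xi,\tau) = 2 e^{-\tau/2} \sin(\xi)$.
Transform back: $w(\xi,\tau) = e^{-\xi}u(\xi,\tau)$.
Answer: $w(\xi, \tau) = 2 e^{-\tau/2} e^{-\xi} \sin(\xi)$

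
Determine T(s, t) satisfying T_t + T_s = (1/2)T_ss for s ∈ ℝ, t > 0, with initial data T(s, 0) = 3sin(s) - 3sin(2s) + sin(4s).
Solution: Change to a moving frame: let η = s - t, σ = t and write T(s,t) = u(η,σ).
By the chain rule T_t = u_σ - u_η, T_s = u_η, T_ss = u_ηη.
Then T_t + T_s = u_σ: the advection term cancels and the PDE becomes the heat equation u_σ = (1/2)u_ηη on η ∈ ℝ.
Initial data: u(η,0) = T(η,0) = 3sin(η) - 3sin(2η) + sin(4η).
On η ∈ ℝ each mode satisfies (sin(nη))″ = -n² sin(nη), so exp(-n²σ/2) sin(nη) solves the heat equation; by superposition u(η,σ) = Σ c_n exp(-n²σ/2) sin(nη).
Reading off the coefficients: c_1=3, c_2=-3, c_4=1, so u(η,σ) = -3exp(-2σ)sin(2η) + exp(-8σ)sin(4η) + 3exp(-σ/2)sin(η).
Substituting back η = s - t, σ = t: T(s,t) = u(s - t, t).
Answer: T(s, t) = -3exp(-2t)sin(2s - 2t) + exp(-8t)sin(4s - 4t) + 3exp(-t/2)sin(s - t)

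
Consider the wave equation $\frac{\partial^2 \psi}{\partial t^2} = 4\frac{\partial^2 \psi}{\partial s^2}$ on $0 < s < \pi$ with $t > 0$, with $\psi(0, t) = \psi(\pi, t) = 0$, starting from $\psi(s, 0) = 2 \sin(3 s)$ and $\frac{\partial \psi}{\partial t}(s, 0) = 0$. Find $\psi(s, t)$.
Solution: Using separation of variables $\psi = X(s)T(t)$:
Eigenfunctions: $\sin(ns)$, $n = 1, 2, 3, \ldots$
General solution: $\psi(s, t) = \sum [A_n \cos(2n t) + B_n \sin(2n t)] \sin(ns)$
From $\psi(s,0) = 2 \sin(3 s)$: $A_3=2$. From $\psi_t(s,0) = 0$: all $B_n = 0$.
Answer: $\psi(s, t) = 2 \sin(3 s) \cos(6 t)$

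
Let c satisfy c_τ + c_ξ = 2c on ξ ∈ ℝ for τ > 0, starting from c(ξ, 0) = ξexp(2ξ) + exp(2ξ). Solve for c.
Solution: Substitute c = exp(2ξ)u.
Then c_ξ = exp(2ξ)(u_ξ + 2u), c_τ = exp(2ξ)u_τ; substituting and dividing by exp(2ξ), the lower-order terms cancel: u_τ + u_ξ = 0 (standard advection equation).
Data for u: u(ξ,0) = exp(-2ξ)c(ξ,0) = ξ + 1.
By characteristics (dξ/dτ = 1), u(ξ,τ) = f(ξ - τ) with f = u(·, 0).
So u(ξ,τ) = ξ - τ + 1, and c(ξ,τ) = exp(2ξ)u(ξ,τ).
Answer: c(ξ, τ) = ξexp(2ξ) - τexp(2ξ) + exp(2ξ)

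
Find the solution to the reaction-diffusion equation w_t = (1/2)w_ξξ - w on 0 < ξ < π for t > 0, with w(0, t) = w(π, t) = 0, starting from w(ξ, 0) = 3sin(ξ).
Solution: Substitute w = exp(-t)u.
Then w_t = exp(-t)(u_t - u), w_ξξ = exp(-t)u_ξξ; substituting and dividing by exp(-t), the lower-order terms cancel: u_t = (1/2)u_ξξ (standard heat equation).
Data for u: u(ξ,0) = w(ξ,0) = 3sin(ξ). The boundary conditions carry over: u(0,t) = u(π,t) = 0.
Separating variables: u = Σ c_n exp(-n²t/2) sin(nξ). From u(ξ,0) = 3sin(ξ): c_1=3.
So u(ξ,t) = 3exp(-t/2)sin(ξ), and w(ξ,t) = exp(-t)u(ξ,t).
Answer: w(ξ, t) = 3exp(-3t/2)sin(ξ)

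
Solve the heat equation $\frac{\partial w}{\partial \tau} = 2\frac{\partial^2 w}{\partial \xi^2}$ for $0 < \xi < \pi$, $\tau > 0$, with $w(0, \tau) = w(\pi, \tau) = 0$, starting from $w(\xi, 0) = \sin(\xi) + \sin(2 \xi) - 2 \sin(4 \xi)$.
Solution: Using separation of variables $w = X(\xi)T(\tau)$:
Eigenfunctions: $\sin(n\xi)$, $n = 1, 2, 3, \ldots$
General solution: $w(\xi, \tau) = \sum c_n \sin(n\xi) e^{-2n^2 \tau}$
Matching $w(\xi,0) = \sin(\xi) + \sin(2 \xi) - 2 \sin(4 \xi)$ term by term: $c_1=1, c_2=1, c_4=-2$.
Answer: $w(\xi, \tau) = e^{-2 \tau} \sin(\xi) + e^{-8 \tau} \sin(2 \xi) - 2 e^{-32 \tau} \sin(4 \xi)$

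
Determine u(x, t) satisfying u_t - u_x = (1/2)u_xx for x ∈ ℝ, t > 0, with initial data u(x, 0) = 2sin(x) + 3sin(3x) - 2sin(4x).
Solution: Moving frame: η = x + t, σ = t, u = w(η,σ), so u_t = w_σ + w_η and u_xx = w_ηη.
Hence u_t - u_x = w_σ and the PDE becomes the heat equation w_σ = (1/2)w_ηη on η ∈ ℝ.
Initial data: w(η,0) = u(η,0) = 2sin(η) + 3sin(3η) - 2sin(4η). Each mode sin(nη) decays as exp(-n²σ/2) on ℝ, so w(η,σ) = Σ c_n exp(-n²σ/2) sin(nη) with c_1=2, c_3=3, c_4=-2: w(η,σ) = -2exp(-8σ)sin(4η) + 2exp(-σ/2)sin(η) + 3exp(-9σ/2)sin(3η).
Substituting back: u(x,t) = w(x + t, t).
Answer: u(x, t) = -2exp(-8t)sin(4t + 4x) + 2exp(-t/2)sin(t + x) + 3exp(-9t/2)sin(3t + 3x)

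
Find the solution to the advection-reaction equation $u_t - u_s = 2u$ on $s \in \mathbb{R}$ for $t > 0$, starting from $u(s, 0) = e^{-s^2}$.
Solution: Substitute $u = e^{2t}w$, i.e. $w = e^{-2t}u$.
By the product rule, $u_t = e^{2t}(w_t + 2w)$, $u_s = e^{2t}w_s$.
Substituting into the PDE and dividing by $e^{2t}$: $w_t + 2w - w_s = 2w$.
The lower-order terms cancel, leaving the standard advection equation $w_t - w_s = 0$.
Initial data for $w$: $w(s,0) = u(s,0) = e^{-s^2}$.
Solve for $w$:
  By method of characteristics (waves move left with speed 1):
  Along characteristics $s + t =$ const, $w$ is constant, so $w(s,t) = f(s + t)$ with $f = w( \cdot , 0)$.
Hence $w(s,t) = e^{-(s + t)^2}$.
Transform back: $u(s,t) = e^{2t}w(s,t)$.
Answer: $u(s, t) = e^{2 t} e^{-(s + t)^2}$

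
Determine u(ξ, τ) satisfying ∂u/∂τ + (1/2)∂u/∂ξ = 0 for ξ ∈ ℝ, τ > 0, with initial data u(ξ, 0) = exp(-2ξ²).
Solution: By characteristics (dξ/dτ = 1/2), u(ξ,τ) = f(ξ - (1/2)τ) with f = u(·, 0).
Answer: u(ξ, τ) = exp(-2(ξ - τ/2)²)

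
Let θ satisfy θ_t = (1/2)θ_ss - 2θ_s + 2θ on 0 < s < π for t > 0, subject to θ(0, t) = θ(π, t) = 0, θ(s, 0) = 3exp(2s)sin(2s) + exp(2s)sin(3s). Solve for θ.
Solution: Substitute θ = exp(2s)u.
Then θ_s = exp(2s)(u_s + 2u), θ_ss = exp(2s)(u_ss + 4u_s + 4u), θ_t = exp(2s)u_t; substituting and dividing by exp(2s), the lower-order terms cancel: u_t = (1/2)u_ss (standard heat equation).
Data for u: u(s,0) = exp(-2s)θ(s,0) = 3sin(2s) + sin(3s). The boundary conditions carry over: u(0,t) = u(π,t) = 0.
Separating variables: u = Σ c_n exp(-n²t/2) sin(ns). From u(s,0) = 3sin(2s) + sin(3s): c_2=3, c_3=1.
So u(s,t) = 3exp(-2t)sin(2s) + exp(-9t/2)sin(3s), and θ(s,t) = exp(2s)u(s,t).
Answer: θ(s, t) = 3exp(2s)exp(-2t)sin(2s) + exp(2s)exp(-9t/2)sin(3s)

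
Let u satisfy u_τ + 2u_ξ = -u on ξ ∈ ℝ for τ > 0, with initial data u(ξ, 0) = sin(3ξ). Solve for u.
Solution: Substitute u = exp(-τ)w, i.e. w = exp(τ)u.
By the product rule, u_τ = exp(-τ)(w_τ - w), u_ξ = exp(-τ)w_ξ.
Substituting into the PDE and dividing by exp(-τ): w_τ - w + 2w_ξ = -w.
The lower-order terms cancel, leaving the standard advection equation w_τ + 2w_ξ = 0.
Initial data for w: w(ξ,0) = u(ξ,0) = sin(3ξ).
Solve for w:
  By method of characteristics (waves move right with speed 2):
  Along characteristics ξ - 2τ = const, w is constant, so w(ξ,τ) = f(ξ - 2τ) with f = w(·, 0).
Hence w(ξ,τ) = sin(3ξ - 6τ).
Transform back: u(ξ,τ) = exp(-τ)w(ξ,τ).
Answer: u(ξ, τ) = exp(-τ)sin(3ξ - 6τ)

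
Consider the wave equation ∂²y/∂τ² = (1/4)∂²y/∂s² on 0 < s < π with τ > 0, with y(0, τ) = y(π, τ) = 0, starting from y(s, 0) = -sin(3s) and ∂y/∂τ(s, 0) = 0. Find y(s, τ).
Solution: Using separation of variables y = X(s)T(τ):
Eigenfunctions: sin(ns), n = 1, 2, 3, ...
General solution: y(s, τ) = Σ [A_n cos(n τ/2) + B_n sin(n τ/2)] sin(ns)
From y(s,0) = -sin(3s): A_3=-1. From y_τ(s,0) = 0: all B_n = 0.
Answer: y(s, τ) = -sin(3s)cos(3τ/2)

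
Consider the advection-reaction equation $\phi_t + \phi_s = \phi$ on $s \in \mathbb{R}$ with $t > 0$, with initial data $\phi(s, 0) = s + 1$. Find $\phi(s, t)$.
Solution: Substitute $\phi = e^{t}u$.
Then $\phi_t = e^{t}(u_t + u)$, $\phi_s = e^{t}u_s$; substituting and dividing by $e^{t}$, the lower-order terms cancel: $u_t + u_s = 0$ (standard advection equation).
Data for $u$: $u(s,0) = \phi(s,0) = s + 1$.
By characteristics ($ds/dt = 1$), $u(s,t) = f(s - t)$ with $f = u( \cdot , 0)$.
So $u(s,t) = s - t + 1$, and $\phi(s,t) = e^{t}u(s,t)$.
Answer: $\phi(s, t) = s e^{t} -  t e^{t} + e^{t}$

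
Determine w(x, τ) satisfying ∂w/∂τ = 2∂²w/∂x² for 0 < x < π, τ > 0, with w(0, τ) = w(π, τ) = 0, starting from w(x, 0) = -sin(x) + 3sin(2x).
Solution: Using separation of variables w = X(x)T(τ):
Eigenfunctions: sin(nx), n = 1, 2, 3, ...
General solution: w(x, τ) = Σ c_n sin(nx) exp(-2n² τ)
Matching w(x,0) = -sin(x) + 3sin(2x) term by term: c_1=-1, c_2=3.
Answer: w(x, τ) = -exp(-2τ)sin(x) + 3exp(-8τ)sin(2x)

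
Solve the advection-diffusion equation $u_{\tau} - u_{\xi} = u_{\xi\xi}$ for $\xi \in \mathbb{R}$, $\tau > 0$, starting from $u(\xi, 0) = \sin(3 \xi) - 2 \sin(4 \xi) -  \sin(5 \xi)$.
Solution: Moving frame: $\eta = \xi + \tau$, $\sigma = \tau$, $u = w(\eta,\sigma)$, so $u_{\tau} = w_{\sigma} + w_{\eta}$ and $u_{\xi\xi} = w_{\eta\eta}$.
Hence $u_{\tau} - u_{\xi} = w_{\sigma}$ and the PDE becomes the heat equation $w_{\sigma} = w_{\eta\eta}$ on $\eta \in \mathbb{R}$.
Initial data: $w(\eta,0) = u(\eta,0) = \sin(3 \eta) - 2 \sin(4 \eta) - \sin(5 \eta)$. Each mode $\sin(n\eta)$ decays as $e^{-n^2\sigma}$ on $\mathbb{R}$, so $w(\eta,\sigma) = \sum c_n e^{-n^2\sigma} \sin(n\eta)$ with $c_3=1, c_4=-2, c_5=-1$: $w(\eta,\sigma) = e^{-9 \sigma} \sin(3 \eta) - 2 e^{-16 \sigma} \sin(4 \eta) - e^{-25 \sigma} \sin(5 \eta)$.
Substituting back: $u(\xi,\tau) = w(\xi + \tau, \tau)$.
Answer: $u(\xi, \tau) = e^{-9 \tau} \sin(3 \tau + 3 \xi) - 2 e^{-16 \tau} \sin(4 \tau + 4 \xi) -  e^{-25 \tau} \sin(5 \tau + 5 \xi)$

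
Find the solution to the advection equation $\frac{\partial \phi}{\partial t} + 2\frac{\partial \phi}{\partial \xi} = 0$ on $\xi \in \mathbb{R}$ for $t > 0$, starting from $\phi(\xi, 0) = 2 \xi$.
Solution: By method of characteristics (waves move right with speed 2):
Along characteristics $\xi - 2t =$ const, $\phi$ is constant, so $\phi(\xi,t) = f(\xi - 2t)$ with $f = \phi( \cdot , 0)$.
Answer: $\phi(\xi, t) = 2 \xi - 4 t$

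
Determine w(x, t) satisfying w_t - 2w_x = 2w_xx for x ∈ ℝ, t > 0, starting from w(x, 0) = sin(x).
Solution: Change to a moving frame: let η = x + 2t, σ = t and write w(x,t) = u(η,σ).
By the chain rule w_t = u_σ + 2u_η, w_x = u_η, w_xx = u_ηη.
Then w_t - 2w_x = u_σ: the advection term cancels and the PDE becomes the heat equation u_σ = 2u_ηη on η ∈ ℝ.
Initial data: u(η,0) = w(η,0) = sin(η).
On η ∈ ℝ each mode satisfies (sin(nη))″ = -n² sin(nη), so exp(-2n²σ) sin(nη) solves the heat equation; by superposition u(η,σ) = Σ c_n exp(-2n²σ) sin(nη).
Reading off the coefficients: c_1=1, so u(η,σ) = exp(-2σ)sin(η).
Substituting back η = x + 2t, σ = t: w(x,t) = u(x + 2t, t).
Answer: w(x, t) = exp(-2t)sin(2t + x)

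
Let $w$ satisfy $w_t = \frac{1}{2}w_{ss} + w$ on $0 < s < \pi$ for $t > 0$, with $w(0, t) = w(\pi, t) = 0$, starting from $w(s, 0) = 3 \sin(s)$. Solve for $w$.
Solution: Substitute $w = e^{t}u$.
Then $w_t = e^{t}(u_t + u)$, $w_{ss} = e^{t}u_{ss}$; substituting and dividing by $e^{t}$, the lower-order terms cancel: $u_t = \frac{1}{2}u_{ss}$ (standard heat equation).
Data for $u$: $u(s,0) = w(s,0) = 3 \sin(s)$. The boundary conditions carry over: $u(0,t) = u(\pi,t) = 0$.
Separating variables: $u = \sum c_n e^{-n^2t/2} \sin(ns)$. From $u(s,0) = 3 \sin(s)$: $c_1=3$.
So $u(s,t) = 3 e^{-t/2} \sin(s)$, and $w(s,t) = e^{t}u(s,t)$.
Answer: $w(s, t) = 3 e^{t/2} \sin(s)$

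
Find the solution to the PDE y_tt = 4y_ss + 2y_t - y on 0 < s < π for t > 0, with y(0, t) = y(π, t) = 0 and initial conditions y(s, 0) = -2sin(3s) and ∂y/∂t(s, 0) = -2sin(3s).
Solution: Substitute y = exp(t)u.
Then y_t = exp(t)(u_t + u), y_tt = exp(t)(u_tt + 2u_t + u), y_ss = exp(t)u_ss; substituting and dividing by exp(t), the lower-order terms cancel: u_tt = 4u_ss (standard wave equation).
Data for u: u(s,0) = y(s,0) = -2sin(3s); u_t(s,0) = y_t(s,0) - y(s,0) = 0. The boundary conditions carry over: u(0,t) = u(π,t) = 0.
Separating variables: u = Σ [A_n cos(ω_n t) + B_n sin(ω_n t)] sin(ns), ω_n = 2n. From ICs: A_3=-2.
So u(s,t) = -2sin(3s)cos(6t), and y(s,t) = exp(t)u(s,t).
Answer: y(s, t) = -2exp(t)sin(3s)cos(6t)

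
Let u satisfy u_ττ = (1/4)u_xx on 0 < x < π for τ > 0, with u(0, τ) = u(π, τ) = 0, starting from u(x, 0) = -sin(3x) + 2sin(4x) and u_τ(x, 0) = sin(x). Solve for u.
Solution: Using separation of variables u = X(x)T(τ):
Eigenfunctions: sin(nx), n = 1, 2, 3, ...
General solution: u(x, τ) = Σ [A_n cos(n τ/2) + B_n sin(n τ/2)] sin(nx)
From u(x,0) = -sin(3x) + 2sin(4x): A_3=-1, A_4=2. From u_τ(x,0) = sin(x), using u_τ(x,0) = Σ ω_n B_n sin(nx) with ω_n = n/2: B_1 = 1/(1/2) = 2.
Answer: u(x, τ) = 2sin(x)sin(τ/2) - sin(3x)cos(3τ/2) + 2sin(4x)cos(2τ)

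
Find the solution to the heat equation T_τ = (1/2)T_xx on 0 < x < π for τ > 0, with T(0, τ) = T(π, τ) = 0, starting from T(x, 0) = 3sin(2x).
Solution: Separating variables: T = Σ c_n exp(-n²τ/2) sin(nx). From T(x,0) = 3sin(2x): c_2=3.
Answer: T(x, τ) = 3exp(-2τ)sin(2x)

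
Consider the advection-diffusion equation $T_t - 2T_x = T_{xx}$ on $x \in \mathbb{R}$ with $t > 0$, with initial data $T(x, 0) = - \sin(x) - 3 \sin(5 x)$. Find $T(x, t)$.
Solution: Change to a moving frame: let $\eta = x + 2t$, $\sigma = t$ and write $T(x,t) = u(\eta,\sigma)$.
By the chain rule $T_t = u_{\sigma} + 2u_{\eta}$, $T_x = u_{\eta}$, $T_{xx} = u_{\eta\eta}$.
Then $T_t - 2T_x = u_{\sigma}$: the advection term cancels and the PDE becomes the heat equation $u_{\sigma} = u_{\eta\eta}$ on $\eta \in \mathbb{R}$.
Initial data: $u(\eta,0) = T(\eta,0) = - \sin(\eta) - 3 \sin(5 \eta)$.
On $\eta \in \mathbb{R}$ each mode satisfies $(\sin(n\eta))'' = -n^2 \sin(n\eta)$, so $e^{-n^2\sigma} \sin(n\eta)$ solves the heat equation; by superposition $u(\eta,\sigma) = \sum c_n e^{-n^2\sigma} \sin(n\eta)$.
Reading off the coefficients: $c_1=-1, c_5=-3$, so $u(\eta,\sigma) = - e^{-\sigma} \sin(\eta) - 3 e^{-25 \sigma} \sin(5 \eta)$.
Substituting back $\eta = x + 2t$, $\sigma = t$: $T(x,t) = u(x + 2t, t)$.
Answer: $T(x, t) = - e^{-t} \sin(2 t + x) - 3 e^{-25 t} \sin(10 t + 5 x)$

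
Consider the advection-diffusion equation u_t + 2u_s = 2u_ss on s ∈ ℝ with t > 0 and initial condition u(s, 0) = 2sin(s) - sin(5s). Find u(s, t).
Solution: Change to a moving frame: let η = s - 2t, σ = t and write u(s,t) = w(η,σ).
By the chain rule u_t = w_σ - 2w_η, u_s = w_η, u_ss = w_ηη.
Then u_t + 2u_s = w_σ: the advection term cancels and the PDE becomes the heat equation w_σ = 2w_ηη on η ∈ ℝ.
Initial data: w(η,0) = u(η,0) = 2sin(η) - sin(5η).
On η ∈ ℝ each mode satisfies (sin(nη))″ = -n² sin(nη), so exp(-2n²σ) sin(nη) solves the heat equation; by superposition w(η,σ) = Σ c_n exp(-2n²σ) sin(nη).
Reading off the coefficients: c_1=2, c_5=-1, so w(η,σ) = 2exp(-2σ)sin(η) - exp(-50σ)sin(5η).
Substituting back η = s - 2t, σ = t: u(s,t) = w(s - 2t, t).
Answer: u(s, t) = 2exp(-2t)sin(s - 2t) - exp(-50t)sin(5s - 10t)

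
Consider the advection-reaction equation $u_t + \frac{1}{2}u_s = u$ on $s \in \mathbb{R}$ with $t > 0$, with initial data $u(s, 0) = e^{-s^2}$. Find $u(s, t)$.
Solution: Substitute $u = e^{t}w$, i.e. $w = e^{-t}u$.
By the product rule, $u_t = e^{t}(w_t + w)$, $u_s = e^{t}w_s$.
Substituting into the PDE and dividing by $e^{t}$: $w_t + w + \frac{1}{2}w_s = w$.
The lower-order terms cancel, leaving the standard advection equation $w_t + \frac{1}{2}w_s = 0$.
Initial data for $w$: $w(s,0) = u(s,0) = e^{-s^2}$.
Solve for $w$:
  By method of characteristics (waves move right with speed 1/2):
  Along characteristics $s - \frac{1}{2}t =$ const, $w$ is constant, so $w(s,t) = f(s - \frac{1}{2}t)$ with $f = w( \cdot , 0)$.
Hence $w(s,t) = e^{-(s - t/2)^2}$.
Transform back: $u(s,t) = e^{t}w(s,t)$.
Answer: $u(s, t) = e^{t} e^{-(s - t/2)^2}$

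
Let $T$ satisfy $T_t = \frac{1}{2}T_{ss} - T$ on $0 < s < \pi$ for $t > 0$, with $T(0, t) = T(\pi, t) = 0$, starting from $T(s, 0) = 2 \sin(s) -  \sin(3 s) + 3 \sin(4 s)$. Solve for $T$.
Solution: Substitute $T = e^{-t}u$, i.e. $u = e^{t}T$.
By the product rule, $T_t = e^{-t}(u_t - u)$, $T_{ss} = e^{-t}u_{ss}$.
Substituting into the PDE and dividing by $e^{-t}$: $u_t - u = \frac{1}{2}u_{ss} - u$.
The lower-order terms cancel, leaving the standard heat equation $u_t = \frac{1}{2}u_{ss}$.
Initial data for $u$: $u(s,0) = T(s,0) = 2 \sin(s) - \sin(3 s) + 3 \sin(4 s)$. The boundary conditions carry over: $u(0,t) = u(\pi,t) = 0$.
Solve for $u$:
  Using separation of variables $u = X(s)G(t)$:
  Eigenfunctions: $\sin(ns)$, $n = 1, 2, 3, \ldots$
  General solution: $u(s, t) = \sum c_n \sin(ns) e^{-n^2 t/2}$
  Matching $u(s,0) = 2 \sin(s) - \sin(3 s) + 3 \sin(4 s)$ term by term: $c_1=2, c_3=-1, c_4=3$.
Hence $u(s,t) = 3 e^{-8 t} \sin(4 s) + 2 e^{-t/2} \sin(s) - e^{-9 t/2} \sin(3 s)$.
Transform back: $T(s,t) = e^{-t}u(s,t)$.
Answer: $T(s, t) = 3 e^{-9 t} \sin(4 s) + 2 e^{-3 t/2} \sin(s) -  e^{-11 t/2} \sin(3 s)$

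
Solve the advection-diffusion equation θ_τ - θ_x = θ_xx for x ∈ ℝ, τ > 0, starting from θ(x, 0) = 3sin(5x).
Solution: Moving frame: η = x + τ, σ = τ, θ = u(η,σ), so θ_τ = u_σ + u_η and θ_xx = u_ηη.
Hence θ_τ - θ_x = u_σ and the PDE becomes the heat equation u_σ = u_ηη on η ∈ ℝ.
Initial data: u(η,0) = θ(η,0) = 3sin(5η). Each mode sin(nη) decays as exp(-n²σ) on ℝ, so u(η,σ) = Σ c_n exp(-n²σ) sin(nη) with c_5=3: u(η,σ) = 3exp(-25σ)sin(5η).
Substituting back: θ(x,τ) = u(x + τ, τ).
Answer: θ(x, τ) = 3exp(-25τ)sin(5x + 5τ)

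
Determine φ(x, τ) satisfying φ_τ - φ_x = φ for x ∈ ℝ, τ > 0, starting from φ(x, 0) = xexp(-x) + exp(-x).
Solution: Substitute φ = exp(-x)u.
Then φ_x = exp(-x)(u_x - u), φ_τ = exp(-x)u_τ; substituting and dividing by exp(-x), the lower-order terms cancel: u_τ - u_x = 0 (standard advection equation).
Data for u: u(x,0) = exp(x)φ(x,0) = x + 1.
By characteristics (dx/dτ = -1), u(x,τ) = f(x + τ) with f = u(·, 0).
So u(x,τ) = x + τ + 1, and φ(x,τ) = exp(-x)u(x,τ).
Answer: φ(x, τ) = xexp(-x) + τexp(-x) + exp(-x)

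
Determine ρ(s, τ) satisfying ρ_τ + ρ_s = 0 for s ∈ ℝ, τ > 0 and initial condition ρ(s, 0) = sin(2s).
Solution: By characteristics (ds/dτ = 1), ρ(s,τ) = f(s - τ) with f = ρ(·, 0).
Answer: ρ(s, τ) = sin(2s - 2τ)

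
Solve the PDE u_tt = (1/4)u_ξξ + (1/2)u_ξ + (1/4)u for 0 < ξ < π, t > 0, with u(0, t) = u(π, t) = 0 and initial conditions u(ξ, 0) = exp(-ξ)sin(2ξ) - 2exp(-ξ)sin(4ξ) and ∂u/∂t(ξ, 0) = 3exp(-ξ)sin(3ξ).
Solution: Substitute u = exp(-ξ)w.
Then u_ξ = exp(-ξ)(w_ξ - w), u_ξξ = exp(-ξ)(w_ξξ - 2w_ξ + w), u_tt = exp(-ξ)w_tt; substituting and dividing by exp(-ξ), the lower-order terms cancel: w_tt = (1/4)w_ξξ (standard wave equation).
Data for w: w(ξ,0) = exp(ξ)u(ξ,0) = sin(2ξ) - 2sin(4ξ); w_t(ξ,0) = exp(ξ)u_t(ξ,0) = 3sin(3ξ). The boundary conditions carry over: w(0,t) = w(π,t) = 0.
Separating variables: w = Σ [A_n cos(ω_n t) + B_n sin(ω_n t)] sin(nξ), ω_n = n/2. From ICs (B_n = velocity coefficient / ω_n): A_2=1, A_4=-2, B_3=2.
So w(ξ,t) = 2sin(3t/2)sin(3ξ) + sin(2ξ)cos(t) - 2sin(4ξ)cos(2t), and u(ξ,t) = exp(-ξ)w(ξ,t).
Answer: u(ξ, t) = 2exp(-ξ)sin(3t/2)sin(3ξ) + exp(-ξ)sin(2ξ)cos(t) - 2exp(-ξ)sin(4ξ)cos(2t)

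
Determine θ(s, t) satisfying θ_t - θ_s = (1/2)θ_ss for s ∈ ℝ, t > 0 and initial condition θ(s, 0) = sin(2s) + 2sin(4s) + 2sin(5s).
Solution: Change to a moving frame: let η = s + t, σ = t and write θ(s,t) = u(η,σ).
By the chain rule θ_t = u_σ + u_η, θ_s = u_η, θ_ss = u_ηη.
Then θ_t - θ_s = u_σ: the advection term cancels and the PDE becomes the heat equation u_σ = (1/2)u_ηη on η ∈ ℝ.
Initial data: u(η,0) = θ(η,0) = sin(2η) + 2sin(4η) + 2sin(5η).
On η ∈ ℝ each mode satisfies (sin(nη))″ = -n² sin(nη), so exp(-n²σ/2) sin(nη) solves the heat equation; by superposition u(η,σ) = Σ c_n exp(-n²σ/2) sin(nη).
Reading off the coefficients: c_2=1, c_4=2, c_5=2, so u(η,σ) = exp(-2σ)sin(2η) + 2exp(-8σ)sin(4η) + 2exp(-25σ/2)sin(5η).
Substituting back η = s + t, σ = t: θ(s,t) = u(s + t, t).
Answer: θ(s, t) = exp(-2t)sin(2s + 2t) + 2exp(-8t)sin(4s + 4t) + 2exp(-25t/2)sin(5s + 5t)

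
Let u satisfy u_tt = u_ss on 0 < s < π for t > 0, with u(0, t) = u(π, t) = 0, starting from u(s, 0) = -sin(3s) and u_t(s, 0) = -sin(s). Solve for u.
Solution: Using separation of variables u = X(s)T(t):
Eigenfunctions: sin(ns), n = 1, 2, 3, ...
General solution: u(s, t) = Σ [A_n cos(n t) + B_n sin(n t)] sin(ns)
From u(s,0) = -sin(3s): A_3=-1. From u_t(s,0) = -sin(s), using u_t(s,0) = Σ ω_n B_n sin(ns) with ω_n = n: B_1 = (-1)/1 = -1.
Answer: u(s, t) = -sin(s)sin(t) - sin(3s)cos(3t)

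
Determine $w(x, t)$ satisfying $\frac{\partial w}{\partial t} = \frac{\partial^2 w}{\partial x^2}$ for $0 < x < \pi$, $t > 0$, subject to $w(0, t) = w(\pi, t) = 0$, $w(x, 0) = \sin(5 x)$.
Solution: Separating variables: $w = \sum c_n e^{-n^2t} \sin(nx)$. From $w(x,0) = \sin(5 x)$: $c_5=1$.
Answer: $w(x, t) = e^{-25 t} \sin(5 x)$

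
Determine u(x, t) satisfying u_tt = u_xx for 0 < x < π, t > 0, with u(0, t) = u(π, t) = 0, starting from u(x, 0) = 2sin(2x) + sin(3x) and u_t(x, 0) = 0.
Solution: Separating variables: u = Σ [A_n cos(ω_n t) + B_n sin(ω_n t)] sin(nx), ω_n = n. From ICs: A_2=2, A_3=1.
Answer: u(x, t) = 2sin(2x)cos(2t) + sin(3x)cos(3t)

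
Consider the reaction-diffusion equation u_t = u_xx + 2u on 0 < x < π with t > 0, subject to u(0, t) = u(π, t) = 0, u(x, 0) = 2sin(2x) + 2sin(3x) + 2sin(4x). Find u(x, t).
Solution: Substitute u = exp(2t)w.
Then u_t = exp(2t)(w_t + 2w), u_xx = exp(2t)w_xx; substituting and dividing by exp(2t), the lower-order terms cancel: w_t = w_xx (standard heat equation).
Data for w: w(x,0) = u(x,0) = 2sin(2x) + 2sin(3x) + 2sin(4x). The boundary conditions carry over: w(0,t) = w(π,t) = 0.
Separating variables: w = Σ c_n exp(-n²t) sin(nx). From w(x,0) = 2sin(2x) + 2sin(3x) + 2sin(4x): c_2=2, c_3=2, c_4=2.
So w(x,t) = 2exp(-4t)sin(2x) + 2exp(-9t)sin(3x) + 2exp(-16t)sin(4x), and u(x,t) = exp(2t)w(x,t).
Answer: u(x, t) = 2exp(-2t)sin(2x) + 2exp(-7t)sin(3x) + 2exp(-14t)sin(4x)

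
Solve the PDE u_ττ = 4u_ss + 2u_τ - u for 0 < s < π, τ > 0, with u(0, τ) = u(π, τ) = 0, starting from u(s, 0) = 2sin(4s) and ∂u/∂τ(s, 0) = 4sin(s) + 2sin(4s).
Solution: Substitute u = exp(τ)w.
Then u_τ = exp(τ)(w_τ + w), u_ττ = exp(τ)(w_ττ + 2w_τ + w), u_ss = exp(τ)w_ss; substituting and dividing by exp(τ), the lower-order terms cancel: w_ττ = 4w_ss (standard wave equation).
Data for w: w(s,0) = u(s,0) = 2sin(4s); w_τ(s,0) = u_τ(s,0) - u(s,0) = 4sin(s). The boundary conditions carry over: w(0,τ) = w(π,τ) = 0.
Separating variables: w = Σ [A_n cos(ω_n τ) + B_n sin(ω_n τ)] sin(ns), ω_n = 2n. From ICs (B_n = velocity coefficient / ω_n): A_4=2, B_1=2.
So w(s,τ) = 2sin(s)sin(2τ) + 2sin(4s)cos(8τ), and u(s,τ) = exp(τ)w(s,τ).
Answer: u(s, τ) = 2exp(τ)sin(s)sin(2τ) + 2exp(τ)sin(4s)cos(8τ)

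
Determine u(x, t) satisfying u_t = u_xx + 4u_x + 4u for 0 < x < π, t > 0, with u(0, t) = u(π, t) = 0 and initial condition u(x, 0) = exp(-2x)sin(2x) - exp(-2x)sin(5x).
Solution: Substitute u = exp(-2x)w.
Then u_x = exp(-2x)(w_x - 2w), u_xx = exp(-2x)(w_xx - 4w_x + 4w), u_t = exp(-2x)w_t; substituting and dividing by exp(-2x), the lower-order terms cancel: w_t = w_xx (standard heat equation).
Data for w: w(x,0) = exp(2x)u(x,0) = sin(2x) - sin(5x). The boundary conditions carry over: w(0,t) = w(π,t) = 0.
Separating variables: w = Σ c_n exp(-n²t) sin(nx). From w(x,0) = sin(2x) - sin(5x): c_2=1, c_5=-1.
So w(x,t) = exp(-4t)sin(2x) - exp(-25t)sin(5x), and u(x,t) = exp(-2x)w(x,t).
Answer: u(x, t) = exp(-4t)exp(-2x)sin(2x) - exp(-25t)exp(-2x)sin(5x)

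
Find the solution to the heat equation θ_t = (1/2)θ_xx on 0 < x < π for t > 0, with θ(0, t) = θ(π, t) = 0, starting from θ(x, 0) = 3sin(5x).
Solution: Using separation of variables θ = X(x)G(t):
Eigenfunctions: sin(nx), n = 1, 2, 3, ...
General solution: θ(x, t) = Σ c_n sin(nx) exp(-n² t/2)
Matching θ(x,0) = 3sin(5x) term by term: c_5=3.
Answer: θ(x, t) = 3exp(-25t/2)sin(5x)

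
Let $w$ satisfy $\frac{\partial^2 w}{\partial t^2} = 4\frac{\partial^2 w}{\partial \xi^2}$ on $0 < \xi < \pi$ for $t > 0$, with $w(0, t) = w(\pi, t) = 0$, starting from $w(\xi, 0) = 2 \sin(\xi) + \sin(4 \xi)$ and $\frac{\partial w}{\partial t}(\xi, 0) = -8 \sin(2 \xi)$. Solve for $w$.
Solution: Using separation of variables $w = X(\xi)T(t)$:
Eigenfunctions: $\sin(n\xi)$, $n = 1, 2, 3, \ldots$
General solution: $w(\xi, t) = \sum [A_n \cos(2n t) + B_n \sin(2n t)] \sin(n\xi)$
From $w(\xi,0) = 2 \sin(\xi) + \sin(4 \xi)$: $A_1=2, A_4=1$. From $w_t(\xi,0) = -8 \sin(2 \xi)$, using $w_t(\xi,0) = \sum \omega_n B_n \sin(n\xi)$ with $\omega_n = 2n$: $B_2 = (-8)/4 = -2$.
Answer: $w(\xi, t) = 2 \sin(\xi) \cos(2 t) - 2 \sin(2 \xi) \sin(4 t) + \sin(4 \xi) \cos(8 t)$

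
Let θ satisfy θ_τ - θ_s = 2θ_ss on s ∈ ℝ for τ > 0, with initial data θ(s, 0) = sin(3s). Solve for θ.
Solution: Moving frame: η = s + τ, σ = τ, θ = u(η,σ), so θ_τ = u_σ + u_η and θ_ss = u_ηη.
Hence θ_τ - θ_s = u_σ and the PDE becomes the heat equation u_σ = 2u_ηη on η ∈ ℝ.
Initial data: u(η,0) = θ(η,0) = sin(3η). Each mode sin(nη) decays as exp(-2n²σ) on ℝ, so u(η,σ) = Σ c_n exp(-2n²σ) sin(nη) with c_3=1: u(η,σ) = exp(-18σ)sin(3η).
Substituting back: θ(s,τ) = u(s + τ, τ).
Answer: θ(s, τ) = exp(-18τ)sin(3s + 3τ)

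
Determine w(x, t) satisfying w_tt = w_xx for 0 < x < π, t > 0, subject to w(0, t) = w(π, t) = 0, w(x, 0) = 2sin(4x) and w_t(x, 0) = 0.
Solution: Separating variables: w = Σ [A_n cos(ω_n t) + B_n sin(ω_n t)] sin(nx), ω_n = n. From ICs: A_4=2.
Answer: w(x, t) = 2sin(4x)cos(4t)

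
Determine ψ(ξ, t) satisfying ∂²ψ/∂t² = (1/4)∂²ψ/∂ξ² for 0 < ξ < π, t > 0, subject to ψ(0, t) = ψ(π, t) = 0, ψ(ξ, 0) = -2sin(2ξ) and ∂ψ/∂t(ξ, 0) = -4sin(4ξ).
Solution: Separating variables: ψ = Σ [A_n cos(ω_n t) + B_n sin(ω_n t)] sin(nξ), ω_n = n/2. From ICs (B_n = velocity coefficient / ω_n): A_2=-2, B_4=-2.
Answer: ψ(ξ, t) = -2sin(2t)sin(4ξ) - 2sin(2ξ)cos(t)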